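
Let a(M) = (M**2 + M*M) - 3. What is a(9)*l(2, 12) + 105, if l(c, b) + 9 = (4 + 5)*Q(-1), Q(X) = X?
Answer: -2757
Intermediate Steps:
a(M) = -3 + 2*M**2 (a(M) = (M**2 + M**2) - 3 = 2*M**2 - 3 = -3 + 2*M**2)
l(c, b) = -18 (l(c, b) = -9 + (4 + 5)*(-1) = -9 + 9*(-1) = -9 - 9 = -18)
a(9)*l(2, 12) + 105 = (-3 + 2*9**2)*(-18) + 105 = (-3 + 2*81)*(-18) + 105 = (-3 + 162)*(-18) + 105 = 159*(-18) + 105 = -2862 + 105 = -2757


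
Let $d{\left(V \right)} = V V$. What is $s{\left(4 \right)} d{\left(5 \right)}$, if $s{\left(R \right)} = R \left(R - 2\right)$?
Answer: $200$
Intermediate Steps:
$s{\left(R \right)} = R \left(-2 + R\right)$
$d{\left(V \right)} = V^{2}$
$s{\left(4 \right)} d{\left(5 \right)} = 4 \left(-2 + 4\right) 5^{2} = 4 \cdot 2 \cdot 25 = 8 \cdot 25 = 200$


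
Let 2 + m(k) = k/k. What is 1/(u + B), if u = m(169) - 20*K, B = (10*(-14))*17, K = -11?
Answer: -1/2161 ≈ -0.00046275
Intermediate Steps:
m(k) = -1 (m(k) = -2 + k/k = -2 + 1 = -1)
B = -2380 (B = -140*17 = -2380)
u = 219 (u = -1 - 20*(-11) = -1 - 1*(-220) = -1 + 220 = 219)
1/(u + B) = 1/(219 - 2380) = 1/(-2161) = -1/2161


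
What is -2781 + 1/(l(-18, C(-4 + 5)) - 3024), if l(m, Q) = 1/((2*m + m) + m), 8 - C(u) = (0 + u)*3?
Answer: -605504421/217729 ≈ -2781.0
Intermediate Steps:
C(u) = 8 - 3*u (C(u) = 8 - (0 + u)*3 = 8 - u*3 = 8 - 3*u)
l(m, Q) = 1/(4*m) (l(m, Q) = 1/(3*m + m) = 1/(4*m))
-2781 + 1/(l(-18, C(-4 + 5)) - 3024) = -2781 + 1/((¼)/(-18) - 3024) = -2781 + 1/((¼)*(-1/18) - 3024) = -2781 + 1/(-1/72 - 3024) = -2781 + 1/(-217729/72) = -2781 - 72/217729 = -605504421/217729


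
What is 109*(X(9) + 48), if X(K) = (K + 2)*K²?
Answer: 102351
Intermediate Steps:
X(K) = K²*(2 + K) (X(K) = (2 + K)*K² = K²*(2 + K))
109*(X(9) + 48) = 109*(9²*(2 + 9) + 48) = 109*(81*11 + 48) = 109*(891 + 48) = 109*939 = 102351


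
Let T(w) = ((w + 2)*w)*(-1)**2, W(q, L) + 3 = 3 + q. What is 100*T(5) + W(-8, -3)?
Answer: 3492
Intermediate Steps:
W(q, L) = q (W(q, L) = -3 + (3 + q) = q)
T(w) = w*(2 + w) (T(w) = ((2 + w)*w)*1 = (w*(2 + w))*1 = w*(2 + w))
100*T(5) + W(-8, -3) = 100*(5*(2 + 5)) - 8 = 100*(5*7) - 8 = 100*35 - 8 = 3500 - 8 = 3492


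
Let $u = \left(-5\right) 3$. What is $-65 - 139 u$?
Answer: $2020$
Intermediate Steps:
$u = -15$
$-65 - 139 u = -65 - -2085 = -65 + 2085 = 2020$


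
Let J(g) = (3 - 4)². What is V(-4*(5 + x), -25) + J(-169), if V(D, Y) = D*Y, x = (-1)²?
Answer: 601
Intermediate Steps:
x = 1
J(g) = 1 (J(g) = (-1)² = 1)
V(-4*(5 + x), -25) + J(-169) = -4*(5 + 1)*(-25) + 1 = -4*6*(-25) + 1 = -24*(-25) + 1 = 600 + 1 = 601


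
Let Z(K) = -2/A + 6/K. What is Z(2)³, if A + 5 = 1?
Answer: 343/8 ≈ 42.875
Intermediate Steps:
A = -4 (A = -5 + 1 = -4)
Z(K) = ½ + 6/K (Z(K) = -2/(-4) + 6/K = -2*(-¼) + 6/K = ½ + 6/K)
Z(2)³ = ((½)*(12 + 2)/2)³ = ((½)*(½)*14)³ = (7/2)³ = 343/8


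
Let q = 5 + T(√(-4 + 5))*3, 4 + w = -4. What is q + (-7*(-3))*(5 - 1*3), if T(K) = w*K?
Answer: 23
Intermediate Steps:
w = -8 (w = -4 - 4 = -8)
T(K) = -8*K
q = -19 (q = 5 - 8*√(-4 + 5)*3 = 5 - 8*√1*3 = 5 - 8*1*3 = 5 - 8*3 = 5 - 24 = -19)
q + (-7*(-3))*(5 - 1*3) = -19 + (-7*(-3))*(5 - 1*3) = -19 + 21*(5 - 3) = -19 + 21*2 = -19 + 42 = 23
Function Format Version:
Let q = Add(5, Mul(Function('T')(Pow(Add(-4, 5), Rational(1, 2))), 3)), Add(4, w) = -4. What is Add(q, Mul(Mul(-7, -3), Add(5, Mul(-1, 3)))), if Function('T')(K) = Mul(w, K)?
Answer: 23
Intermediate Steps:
w = -8 (w = Add(-4, -4) = -8)
Function('T')(K) = Mul(-8, K)
q = -19 (q = Add(5, Mul(Mul(-8, Pow(Add(-4, 5), Rational(1, 2))), 3)) = Add(5, Mul(Mul(-8, Pow(1, Rational(1, 2))), 3)) = Add(5, Mul(Mul(-8, 1), 3)) = Add(5, Mul(-8, 3)) = Add(5, -24) = -19)
Add(q, Mul(Mul(-7, -3), Add(5, Mul(-1, 3)))) = Add(-19, Mul(Mul(-7, -3), Add(5, Mul(-1, 3)))) = Add(-19, Mul(21, Add(5, -3))) = Add(-19, Mul(21, 2)) = Add(-19, 42) = 23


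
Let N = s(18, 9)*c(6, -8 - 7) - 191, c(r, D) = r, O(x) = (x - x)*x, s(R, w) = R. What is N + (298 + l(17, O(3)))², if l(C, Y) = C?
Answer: 99142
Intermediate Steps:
O(x) = 0 (O(x) = 0*x = 0)
N = -83 (N = 18*6 - 191 = 108 - 191 = -83)
N + (298 + l(17, O(3)))² = -83 + (298 + 17)² = -83 + 315² = -83 + 99225 = 99142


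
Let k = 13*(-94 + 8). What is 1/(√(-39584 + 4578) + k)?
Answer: -559/642465 - I*√35006/1284930 ≈ -0.00087009 - 0.00014561*I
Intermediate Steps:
k = -1118 (k = 13*(-86) = -1118)
1/(√(-39584 + 4578) + k) = 1/(√(-39584 + 4578) - 1118) = 1/(√(-35006) - 1118) = 1/(I*√35006 - 1118) = 1/(-1118 + I*√35006)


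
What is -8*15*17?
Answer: -2040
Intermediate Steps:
-8*15*17 = -120*17 = -2040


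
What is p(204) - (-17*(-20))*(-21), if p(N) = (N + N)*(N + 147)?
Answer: 150348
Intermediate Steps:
p(N) = 2*N*(147 + N) (p(N) = (2*N)*(147 + N) = 2*N*(147 + N))
p(204) - (-17*(-20))*(-21) = 2*204*(147 + 204) - (-17*(-20))*(-21) = 2*204*351 - 340*(-21) = 143208 - 1*(-7140) = 143208 + 7140 = 150348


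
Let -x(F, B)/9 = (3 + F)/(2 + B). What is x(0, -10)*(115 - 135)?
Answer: -135/2 ≈ -67.500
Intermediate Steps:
x(F, B) = -9*(3 + F)/(2 + B)
x(0, -10)*(115 - 135) = (9*(-3 - 1*0)/(2 - 10))*(115 - 135) = (9*(-3 + 0)/(-8))*(-20) = (9*(-1/8)*(-3))*(-20) = (27/8)*(-20) = -135/2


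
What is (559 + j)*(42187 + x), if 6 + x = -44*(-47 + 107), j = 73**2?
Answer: 232817408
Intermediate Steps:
j = 5329
x = -2646 (x = -6 - 44*(-47 + 107) = -6 - 44*60 = -6 - 2640 = -2646)
(559 + j)*(42187 + x) = (559 + 5329)*(42187 - 2646) = 5888*39541 = 232817408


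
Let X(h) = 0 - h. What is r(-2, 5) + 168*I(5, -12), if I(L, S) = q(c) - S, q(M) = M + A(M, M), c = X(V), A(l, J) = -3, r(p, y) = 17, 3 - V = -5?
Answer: 185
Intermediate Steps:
V = 8 (V = 3 - 1*(-5) = 3 + 5 = 8)
X(h) = -h
c = -8 (c = -1*8 = -8)
q(M) = -3 + M (q(M) = M - 3 = -3 + M)
I(L, S) = -11 - S (I(L, S) = (-3 - 8) - S = -11 - S)
r(-2, 5) + 168*I(5, -12) = 17 + 168*(-11 - 1*(-12)) = 17 + 168*(-11 + 12) = 17 + 168*1 = 17 + 168 = 185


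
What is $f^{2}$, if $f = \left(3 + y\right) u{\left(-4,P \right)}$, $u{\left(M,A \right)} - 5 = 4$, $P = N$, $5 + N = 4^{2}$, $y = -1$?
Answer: $324$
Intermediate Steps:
$N = 11$ ($N = -5 + 4^{2} = -5 + 16 = 11$)
$P = 11$
$u{\left(M,A \right)} = 9$ ($u{\left(M,A \right)} = 5 + 4 = 9$)
$f = 18$ ($f = \left(3 - 1\right) 9 = 2 \cdot 9 = 18$)
$f^{2} = 18^{2} = 324$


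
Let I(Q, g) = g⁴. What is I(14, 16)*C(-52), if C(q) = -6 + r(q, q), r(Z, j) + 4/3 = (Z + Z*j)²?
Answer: 1382763069440/3 ≈ 4.6092e+11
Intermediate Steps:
r(Z, j) = -4/3 + (Z + Z*j)²
C(q) = -22/3 + q²*(1 + q)² (C(q) = -6 + (-4/3 + q²*(1 + q)²) = -22/3 + q²*(1 + q)²)
I(14, 16)*C(-52) = 16⁴*(-22/3 + (-52)²*(1 - 52)²) = 65536*(-22/3 + 2704*(-51)²) = 65536*(-22/3 + 2704*2601) = 65536*(-22/3 + 7033104) = 65536*(21099290/3) = 1382763069440/3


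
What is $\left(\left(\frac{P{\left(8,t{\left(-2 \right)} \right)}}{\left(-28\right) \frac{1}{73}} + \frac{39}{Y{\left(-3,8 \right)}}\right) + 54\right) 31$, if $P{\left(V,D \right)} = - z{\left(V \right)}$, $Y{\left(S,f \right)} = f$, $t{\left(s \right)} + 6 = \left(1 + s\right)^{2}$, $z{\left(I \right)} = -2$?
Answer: $\frac{93155}{56} \approx 1663.5$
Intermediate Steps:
$t{\left(s \right)} = -6 + \left(1 + s\right)^{2}$
$P{\left(V,D \right)} = 2$ ($P{\left(V,D \right)} = \left(-1\right) \left(-2\right) = 2$)
$\left(\left(\frac{P{\left(8,t{\left(-2 \right)} \right)}}{\left(-28\right) \frac{1}{73}} + \frac{39}{Y{\left(-3,8 \right)}}\right) + 54\right) 31 = \left(\left(\frac{2}{\left(-28\right) \frac{1}{73}} + \frac{39}{8}\right) + 54\right) 31 = \left(\left(\frac{2}{\left(-28\right) \frac{1}{73}} + 39 \cdot \frac{1}{8}\right) + 54\right) 31 = \left(\left(\frac{2}{- \frac{28}{73}} + \frac{39}{8}\right) + 54\right) 31 = \left(\left(2 \left(- \frac{73}{28}\right) + \frac{39}{8}\right) + 54\right) 31 = \left(\left(- \frac{73}{14} + \frac{39}{8}\right) + 54\right) 31 = \left(- \frac{19}{56} + 54\right) 31 = \frac{3005}{56} \cdot 31 = \frac{93155}{56}$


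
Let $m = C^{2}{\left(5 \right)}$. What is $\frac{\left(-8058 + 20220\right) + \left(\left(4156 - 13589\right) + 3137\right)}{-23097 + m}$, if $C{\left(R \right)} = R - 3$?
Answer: $- \frac{838}{3299} \approx -0.25402$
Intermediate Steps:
$C{\left(R \right)} = -3 + R$
$m = 4$ ($m = \left(-3 + 5\right)^{2} = 2^{2} = 4$)
$\frac{\left(-8058 + 20220\right) + \left(\left(4156 - 13589\right) + 3137\right)}{-23097 + m} = \frac{\left(-8058 + 20220\right) + \left(\left(4156 - 13589\right) + 3137\right)}{-23097 + 4} = \frac{12162 + \left(-9433 + 3137\right)}{-23093} = \left(12162 - 6296\right) \left(- \frac{1}{23093}\right) = 5866 \left(- \frac{1}{23093}\right) = - \frac{838}{3299}$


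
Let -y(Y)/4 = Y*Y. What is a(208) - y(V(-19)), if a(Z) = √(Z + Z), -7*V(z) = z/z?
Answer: 4/49 + 4*√26 ≈ 20.478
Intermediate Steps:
V(z) = -⅐ (V(z) = -z/(7*z) = -⅐*1 = -⅐)
y(Y) = -4*Y² (y(Y) = -4*Y*Y = -4*Y²)
a(Z) = √2*√Z (a(Z) = √(2*Z) = √2*√Z)
a(208) - y(V(-19)) = √2*√208 - (-4)*(-⅐)² = √2*(4*√13) - (-4)/49 = 4*√26 - 1*(-4/49) = 4*√26 + 4/49 = 4/49 + 4*√26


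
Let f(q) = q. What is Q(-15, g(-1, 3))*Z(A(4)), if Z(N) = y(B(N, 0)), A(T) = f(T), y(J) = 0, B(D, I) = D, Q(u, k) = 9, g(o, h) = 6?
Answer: 0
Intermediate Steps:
A(T) = T
Z(N) = 0
Q(-15, g(-1, 3))*Z(A(4)) = 9*0 = 0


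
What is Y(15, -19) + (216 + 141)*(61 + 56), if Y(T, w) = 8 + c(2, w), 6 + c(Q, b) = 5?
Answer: 41776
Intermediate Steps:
c(Q, b) = -1 (c(Q, b) = -6 + 5 = -1)
Y(T, w) = 7 (Y(T, w) = 8 - 1 = 7)
Y(15, -19) + (216 + 141)*(61 + 56) = 7 + (216 + 141)*(61 + 56) = 7 + 357*117 = 7 + 41769 = 41776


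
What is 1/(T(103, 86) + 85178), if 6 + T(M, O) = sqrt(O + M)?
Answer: 85172/7254269395 - 3*sqrt(21)/7254269395 ≈ 1.1739e-5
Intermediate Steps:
T(M, O) = -6 + sqrt(M + O) (T(M, O) = -6 + sqrt(O + M) = -6 + sqrt(M + O))
1/(T(103, 86) + 85178) = 1/((-6 + sqrt(103 + 86)) + 85178) = 1/((-6 + sqrt(189)) + 85178) = 1/((-6 + 3*sqrt(21)) + 85178) = 1/(85172 + 3*sqrt(21))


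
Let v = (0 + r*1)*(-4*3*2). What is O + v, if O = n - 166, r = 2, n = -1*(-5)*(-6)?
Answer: -244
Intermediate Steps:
n = -30 (n = 5*(-6) = -30)
O = -196 (O = -30 - 166 = -196)
v = -48 (v = (0 + 2*1)*(-4*3*2) = (0 + 2)*(-12*2) = 2*(-24) = -48)
O + v = -196 - 48 = -244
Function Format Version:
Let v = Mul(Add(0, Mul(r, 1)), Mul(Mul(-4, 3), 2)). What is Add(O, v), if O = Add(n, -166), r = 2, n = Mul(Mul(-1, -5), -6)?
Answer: -244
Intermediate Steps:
n = -30 (n = Mul(5, -6) = -30)
O = -196 (O = Add(-30, -166) = -196)
v = -48 (v = Mul(Add(0, Mul(2, 1)), Mul(Mul(-4, 3), 2)) = Mul(Add(0, 2), Mul(-12, 2)) = Mul(2, -24) = -48)
Add(O, v) = Add(-196, -48) = -244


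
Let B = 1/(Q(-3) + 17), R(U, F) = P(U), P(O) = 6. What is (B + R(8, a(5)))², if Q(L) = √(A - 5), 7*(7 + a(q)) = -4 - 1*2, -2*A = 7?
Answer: 2*(-10303*I + 618*√34)/(17*(-33*I + 2*√34)) ≈ 36.689 - 0.11872*I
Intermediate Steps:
A = -7/2 (A = -½*7 = -7/2 ≈ -3.5000)
a(q) = -55/7 (a(q) = -7 + (-4 - 1*2)/7 = -7 + (-4 - 2)/7 = -7 + (⅐)*(-6) = -7 - 6/7 = -55/7)
R(U, F) = 6
Q(L) = I*√34/2 (Q(L) = √(-7/2 - 5) = √(-17/2) = I*√34/2)
B = 1/(17 + I*√34/2) (B = 1/(I*√34/2 + 17) = 1/(17 + I*√34/2) ≈ 0.057143 - 0.0097999*I)
(B + R(8, a(5)))² = ((2/35 - I*√34/595) + 6)² = (212/35 - I*√34/595)²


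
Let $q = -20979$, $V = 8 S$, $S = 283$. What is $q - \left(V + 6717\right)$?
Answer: $-29960$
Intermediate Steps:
$V = 2264$ ($V = 8 \cdot 283 = 2264$)
$q - \left(V + 6717\right) = -20979 - \left(2264 + 6717\right) = -20979 - 8981 = -29960$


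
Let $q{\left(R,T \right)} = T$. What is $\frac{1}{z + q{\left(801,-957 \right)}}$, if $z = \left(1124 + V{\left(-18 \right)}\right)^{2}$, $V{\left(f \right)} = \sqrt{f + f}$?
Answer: $\frac{1262383}{1593792764833} - \frac{13488 i}{1593792764833} \approx 7.9206 \cdot 10^{-7} - 8.4628 \cdot 10^{-9} i$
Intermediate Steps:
$V{\left(f \right)} = \sqrt{2} \sqrt{f}$ ($V{\left(f \right)} = \sqrt{2 f} = \sqrt{2} \sqrt{f}$)
$z = \left(1124 + 6 i\right)^{2}$ ($z = \left(1124 + \sqrt{2} \sqrt{-18}\right)^{2} = \left(1124 + \sqrt{2} \cdot 3 i \sqrt{2}\right)^{2} = \left(1124 + 6 i\right)^{2} \approx 1.2633 \cdot 10^{6} + 1.349 \cdot 10^{4} i$)
$\frac{1}{z + q{\left(801,-957 \right)}} = \frac{1}{\left(1263340 + 13488 i\right) - 957} = \frac{1}{1262383 + 13488 i} = \frac{1262383 - 13488 i}{1593792764833}$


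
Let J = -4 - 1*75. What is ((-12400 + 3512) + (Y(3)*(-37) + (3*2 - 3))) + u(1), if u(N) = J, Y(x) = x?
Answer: -9075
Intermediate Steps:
J = -79 (J = -4 - 75 = -79)
u(N) = -79
((-12400 + 3512) + (Y(3)*(-37) + (3*2 - 3))) + u(1) = ((-12400 + 3512) + (3*(-37) + (3*2 - 3))) - 79 = (-8888 + (-111 + (6 - 3))) - 79 = (-8888 + (-111 + 3)) - 79 = (-8888 - 108) - 79 = -8996 - 79 = -9075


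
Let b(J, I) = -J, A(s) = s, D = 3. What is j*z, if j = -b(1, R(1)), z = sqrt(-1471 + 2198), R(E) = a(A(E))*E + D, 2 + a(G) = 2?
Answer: sqrt(727) ≈ 26.963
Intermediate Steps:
a(G) = 0 (a(G) = -2 + 2 = 0)
R(E) = 3 (R(E) = 0*E + 3 = 0 + 3 = 3)
z = sqrt(727) ≈ 26.963
j = 1 (j = -(-1) = -1*(-1) = 1)
j*z = 1*sqrt(727) = sqrt(727)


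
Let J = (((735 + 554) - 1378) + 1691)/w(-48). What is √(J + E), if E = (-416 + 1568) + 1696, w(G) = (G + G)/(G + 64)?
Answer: √2581 ≈ 50.804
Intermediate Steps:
w(G) = 2*G/(64 + G) (w(G) = (2*G)/(64 + G) = 2*G/(64 + G))
E = 2848 (E = 1152 + 1696 = 2848)
J = -267 (J = (((735 + 554) - 1378) + 1691)/((2*(-48)/(64 - 48))) = ((1289 - 1378) + 1691)/((2*(-48)/16)) = (-89 + 1691)/((2*(-48)*(1/16))) = 1602/(-6) = 1602*(-⅙) = -267)
√(J + E) = √(-267 + 2848) = √2581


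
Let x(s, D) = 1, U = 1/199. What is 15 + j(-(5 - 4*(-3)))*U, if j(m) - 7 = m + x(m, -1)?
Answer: 2976/199 ≈ 14.955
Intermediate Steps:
U = 1/199 ≈ 0.0050251
j(m) = 8 + m (j(m) = 7 + (m + 1) = 7 + (1 + m) = 8 + m)
15 + j(-(5 - 4*(-3)))*U = 15 + (8 - (5 - 4*(-3)))*(1/199) = 15 + (8 - (5 + 12))*(1/199) = 15 + (8 - 1*17)*(1/199) = 15 + (8 - 17)*(1/199) = 15 - 9*1/199 = 15 - 9/199 = 2976/199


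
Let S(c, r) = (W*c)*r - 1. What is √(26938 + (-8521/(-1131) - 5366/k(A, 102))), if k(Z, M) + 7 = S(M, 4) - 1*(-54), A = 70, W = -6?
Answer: 8*√776880195887913/1358331 ≈ 164.16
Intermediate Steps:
S(c, r) = -1 - 6*c*r (S(c, r) = (-6*c)*r - 1 = -6*c*r - 1 = -1 - 6*c*r)
k(Z, M) = 46 - 24*M (k(Z, M) = -7 + ((-1 - 6*M*4) - 1*(-54)) = -7 + ((-1 - 24*M) + 54) = -7 + (53 - 24*M) = 46 - 24*M)
√(26938 + (-8521/(-1131) - 5366/k(A, 102))) = √(26938 + (-8521/(-1131) - 5366/(46 - 24*102))) = √(26938 + (-8521*(-1/1131) - 5366/(46 - 2448))) = √(26938 + (8521/1131 - 5366/(-2402))) = √(26938 + (8521/1131 - 5366*(-1/2402))) = √(26938 + (8521/1131 + 2683/1201)) = √(26938 + 13268194/1358331) = √(36603988672/1358331) = 8*√776880195887913/1358331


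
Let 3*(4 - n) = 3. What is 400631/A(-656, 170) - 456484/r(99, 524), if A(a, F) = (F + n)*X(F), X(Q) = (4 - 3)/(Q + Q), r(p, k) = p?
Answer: 13406267728/17127 ≈ 7.8276e+5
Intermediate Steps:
n = 3 (n = 4 - ⅓*3 = 4 - 1 = 3)
X(Q) = 1/(2*Q)
A(a, F) = (3 + F)/(2*F) (A(a, F) = (F + 3)*(1/(2*F)) = (3 + F)*(1/(2*F)) = (3 + F)/(2*F))
400631/A(-656, 170) - 456484/r(99, 524) = 400631/(((½)*(3 + 170)/170)) - 456484/99 = 400631/(((½)*(1/170)*173)) - 456484*1/99 = 400631/(173/340) - 456484/99 = 400631*(340/173) - 456484/99 = 136214540/173 - 456484/99 = 13406267728/17127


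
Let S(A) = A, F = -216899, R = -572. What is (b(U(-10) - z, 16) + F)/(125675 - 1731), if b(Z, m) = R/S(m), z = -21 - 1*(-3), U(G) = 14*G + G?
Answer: -867739/495776 ≈ -1.7503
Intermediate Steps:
U(G) = 15*G
z = -18 (z = -21 + 3 = -18)
b(Z, m) = -572/m
(b(U(-10) - z, 16) + F)/(125675 - 1731) = (-572/16 - 216899)/(125675 - 1731) = (-572*1/16 - 216899)/123944 = (-143/4 - 216899)*(1/123944) = -867739/4*1/123944 = -867739/495776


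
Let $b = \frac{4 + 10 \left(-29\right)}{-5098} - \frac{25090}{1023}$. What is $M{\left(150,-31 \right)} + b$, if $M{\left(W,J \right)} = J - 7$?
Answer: $- \frac{162897947}{2607627} \approx -62.47$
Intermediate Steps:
$M{\left(W,J \right)} = -7 + J$
$b = - \frac{63808121}{2607627}$ ($b = \left(4 - 290\right) \left(- \frac{1}{5098}\right) - \frac{25090}{1023} = \left(-286\right) \left(- \frac{1}{5098}\right) - \frac{25090}{1023} = \frac{143}{2549} - \frac{25090}{1023} = - \frac{63808121}{2607627} \approx -24.47$)
$M{\left(150,-31 \right)} + b = \left(-7 - 31\right) - \frac{63808121}{2607627} = -38 - \frac{63808121}{2607627} = - \frac{162897947}{2607627}$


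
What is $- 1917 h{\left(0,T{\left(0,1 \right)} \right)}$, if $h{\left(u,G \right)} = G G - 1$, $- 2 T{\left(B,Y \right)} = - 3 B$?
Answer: $1917$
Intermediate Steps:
$T{\left(B,Y \right)} = \frac{3 B}{2}$ ($T{\left(B,Y \right)} = - \frac{\left(-3\right) B}{2} = \frac{3 B}{2}$)
$h{\left(u,G \right)} = -1 + G^{2}$ ($h{\left(u,G \right)} = G^{2} - 1 = -1 + G^{2}$)
$- 1917 h{\left(0,T{\left(0,1 \right)} \right)} = - 1917 \left(-1 + \left(\frac{3}{2} \cdot 0\right)^{2}\right) = - 1917 \left(-1 + 0^{2}\right) = - 1917 \left(-1 + 0\right) = \left(-1917\right) \left(-1\right) = 1917$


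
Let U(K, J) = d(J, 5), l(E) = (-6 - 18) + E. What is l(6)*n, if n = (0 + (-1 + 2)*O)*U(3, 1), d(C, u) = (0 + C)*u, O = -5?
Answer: 450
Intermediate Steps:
d(C, u) = C*u
l(E) = -24 + E
U(K, J) = 5*J (U(K, J) = J*5 = 5*J)
n = -25 (n = (0 + (-1 + 2)*(-5))*(5*1) = (0 + 1*(-5))*5 = (0 - 5)*5 = -5*5 = -25)
l(6)*n = (-24 + 6)*(-25) = -18*(-25) = 450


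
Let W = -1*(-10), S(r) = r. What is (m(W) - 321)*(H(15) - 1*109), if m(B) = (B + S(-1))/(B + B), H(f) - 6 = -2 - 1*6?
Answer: 711621/20 ≈ 35581.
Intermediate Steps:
H(f) = -2 (H(f) = 6 + (-2 - 1*6) = 6 + (-2 - 6) = 6 - 8 = -2)
W = 10
m(B) = (-1 + B)/(2*B) (m(B) = (B - 1)/(B + B) = (-1 + B)/((2*B)) = (-1 + B)*(1/(2*B)) = (-1 + B)/(2*B))
(m(W) - 321)*(H(15) - 1*109) = ((1/2)*(-1 + 10)/10 - 321)*(-2 - 1*109) = ((1/2)*(1/10)*9 - 321)*(-2 - 109) = (9/20 - 321)*(-111) = -6411/20*(-111) = 711621/20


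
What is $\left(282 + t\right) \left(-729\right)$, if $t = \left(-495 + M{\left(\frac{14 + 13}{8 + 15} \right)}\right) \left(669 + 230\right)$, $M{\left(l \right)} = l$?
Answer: $\frac{7438975524}{23} \approx 3.2343 \cdot 10^{8}$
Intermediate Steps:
$t = - \frac{10210842}{23}$ ($t = \left(-495 + \frac{14 + 13}{8 + 15}\right) \left(669 + 230\right) = \left(-495 + \frac{27}{23}\right) 899 = \left(- \frac{11358}{23}\right) 899 = - \frac{10210842}{23} \approx -4.4395 \cdot 10^{5}$)
$\left(282 + t\right) \left(-729\right) = \left(282 - \frac{10210842}{23}\right) \left(-729\right) = \left(- \frac{10204356}{23}\right) \left(-729\right) = \frac{7438975524}{23}$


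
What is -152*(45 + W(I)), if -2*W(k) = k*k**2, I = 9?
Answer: 48564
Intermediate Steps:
W(k) = -k**3/2 (W(k) = -k*k**2/2 = -k**3/2)
-152*(45 + W(I)) = -152*(45 - 1/2*9**3) = -152*(45 - 1/2*729) = -152*(45 - 729/2) = -152*(-639/2) = 48564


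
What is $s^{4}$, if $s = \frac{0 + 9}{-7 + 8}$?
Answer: $6561$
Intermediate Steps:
$s = 9$ ($s = \frac{9}{1} = 9 \cdot 1 = 9$)
$s^{4} = 9^{4} = 6561$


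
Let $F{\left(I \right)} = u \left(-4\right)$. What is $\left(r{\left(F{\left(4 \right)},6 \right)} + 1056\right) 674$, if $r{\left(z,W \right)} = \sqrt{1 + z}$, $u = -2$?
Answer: $713766$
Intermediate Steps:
$F{\left(I \right)} = 8$ ($F{\left(I \right)} = \left(-2\right) \left(-4\right) = 8$)
$\left(r{\left(F{\left(4 \right)},6 \right)} + 1056\right) 674 = \left(\sqrt{1 + 8} + 1056\right) 674 = \left(\sqrt{9} + 1056\right) 674 = \left(3 + 1056\right) 674 = 1059 \cdot 674 = 713766$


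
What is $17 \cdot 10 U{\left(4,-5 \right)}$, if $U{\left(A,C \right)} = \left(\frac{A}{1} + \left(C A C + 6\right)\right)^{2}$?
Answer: $2057000$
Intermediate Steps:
$U{\left(A,C \right)} = \left(6 + A + A C^{2}\right)^{2}$ ($U{\left(A,C \right)} = \left(A 1 + \left(A C C + 6\right)\right)^{2} = \left(A + \left(A C^{2} + 6\right)\right)^{2} = \left(A + \left(6 + A C^{2}\right)\right)^{2} = \left(6 + A + A C^{2}\right)^{2}$)
$17 \cdot 10 U{\left(4,-5 \right)} = 17 \cdot 10 \left(6 + 4 + 4 \left(-5\right)^{2}\right)^{2} = 170 \left(6 + 4 + 4 \cdot 25\right)^{2} = 170 \left(6 + 4 + 100\right)^{2} = 170 \cdot 110^{2} = 170 \cdot 12100 = 2057000$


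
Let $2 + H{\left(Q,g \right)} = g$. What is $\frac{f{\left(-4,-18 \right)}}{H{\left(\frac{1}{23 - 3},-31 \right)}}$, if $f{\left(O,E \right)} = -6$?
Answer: $\frac{2}{11} \approx 0.18182$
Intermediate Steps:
$H{\left(Q,g \right)} = -2 + g$
$\frac{f{\left(-4,-18 \right)}}{H{\left(\frac{1}{23 - 3},-31 \right)}} = - \frac{6}{-2 - 31} = - \frac{6}{-33} = \left(-6\right) \left(- \frac{1}{33}\right) = \frac{2}{11}$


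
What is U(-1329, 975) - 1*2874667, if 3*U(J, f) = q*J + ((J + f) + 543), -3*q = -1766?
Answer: -9406150/3 ≈ -3.1354e+6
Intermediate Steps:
q = 1766/3 (q = -⅓*(-1766) = 1766/3 ≈ 588.67)
U(J, f) = 181 + f/3 + 1769*J/9 (U(J, f) = (1766*J/3 + ((J + f) + 543))/3 = (1766*J/3 + (543 + J + f))/3 = (543 + f + 1769*J/3)/3 = 181 + f/3 + 1769*J/9)
U(-1329, 975) - 1*2874667 = (181 + (⅓)*975 + (1769/9)*(-1329)) - 1*2874667 = (181 + 325 - 783667/3) - 2874667 = -782149/3 - 2874667 = -9406150/3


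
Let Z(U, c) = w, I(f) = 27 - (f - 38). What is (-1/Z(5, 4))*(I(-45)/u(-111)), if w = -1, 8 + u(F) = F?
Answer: -110/119 ≈ -0.92437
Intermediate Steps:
u(F) = -8 + F
I(f) = 65 - f (I(f) = 27 - (-38 + f) = 27 + (38 - f) = 65 - f)
Z(U, c) = -1
(-1/Z(5, 4))*(I(-45)/u(-111)) = (-1/(-1))*((65 - 1*(-45))/(-8 - 111)) = (-1*(-1))*((65 + 45)/(-119)) = 1*(110*(-1/119)) = 1*(-110/119) = -110/119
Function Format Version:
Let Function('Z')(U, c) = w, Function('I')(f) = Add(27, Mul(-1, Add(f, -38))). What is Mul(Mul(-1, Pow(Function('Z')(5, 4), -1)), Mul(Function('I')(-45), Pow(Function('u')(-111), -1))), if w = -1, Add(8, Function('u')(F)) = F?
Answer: Rational(-110, 119) ≈ -0.92437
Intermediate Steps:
Function('u')(F) = Add(-8, F)
Function('I')(f) = Add(65, Mul(-1, f)) (Function('I')(f) = Add(27, Mul(-1, Add(-38, f))) = Add(27, Add(38, Mul(-1, f))) = Add(65, Mul(-1, f)))
Function('Z')(U, c) = -1
Mul(Mul(-1, Pow(Function('Z')(5, 4), -1)), Mul(Function('I')(-45), Pow(Function('u')(-111), -1))) = Mul(Mul(-1, Pow(-1, -1)), Mul(Add(65, Mul(-1, -45)), Pow(Add(-8, -111), -1))) = Mul(Mul(-1, -1), Mul(Add(65, 45), Pow(-119, -1))) = Mul(1, Mul(110, Rational(-1, 119))) = Mul(1, Rational(-110, 119)) = Rational(-110, 119)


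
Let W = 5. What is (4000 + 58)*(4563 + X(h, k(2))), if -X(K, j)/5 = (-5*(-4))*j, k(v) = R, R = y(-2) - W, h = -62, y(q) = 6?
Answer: 18110854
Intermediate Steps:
R = 1 (R = 6 - 1*5 = 6 - 5 = 1)
k(v) = 1
X(K, j) = -100*j (X(K, j) = -5*(-5*(-4))*j = -100*j)
(4000 + 58)*(4563 + X(h, k(2))) = (4000 + 58)*(4563 - 100*1) = 4058*(4563 - 100) = 4058*4463 = 18110854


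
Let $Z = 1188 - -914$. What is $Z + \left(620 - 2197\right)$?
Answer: $525$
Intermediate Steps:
$Z = 2102$ ($Z = 1188 + 914 = 2102$)
$Z + \left(620 - 2197\right) = 2102 + \left(620 - 2197\right) = 2102 - 1577 = 525$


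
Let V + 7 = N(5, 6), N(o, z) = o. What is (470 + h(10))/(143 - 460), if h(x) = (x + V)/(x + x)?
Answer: -2352/1585 ≈ -1.4839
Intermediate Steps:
V = -2 (V = -7 + 5 = -2)
h(x) = (-2 + x)/(2*x) (h(x) = (x - 2)/(x + x) = (-2 + x)/((2*x)) = (-2 + x)*(1/(2*x)) = (-2 + x)/(2*x))
(470 + h(10))/(143 - 460) = (470 + (1/2)*(-2 + 10)/10)/(143 - 460) = (470 + (1/2)*(1/10)*8)/(-317) = (470 + 2/5)*(-1/317) = (2352/5)*(-1/317) = -2352/1585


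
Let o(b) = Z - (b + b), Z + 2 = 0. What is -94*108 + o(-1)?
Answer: -10152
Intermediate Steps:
Z = -2 (Z = -2 + 0 = -2)
o(b) = -2 - 2*b (o(b) = -2 - (b + b) = -2 - 2*b)
-94*108 + o(-1) = -94*108 + (-2 - 2*(-1)) = -10152 + (-2 + 2) = -10152 + 0 = -10152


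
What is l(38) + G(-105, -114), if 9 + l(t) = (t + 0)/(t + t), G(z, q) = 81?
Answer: 145/2 ≈ 72.500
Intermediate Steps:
l(t) = -17/2 (l(t) = -9 + (t + 0)/(t + t) = -9 + t/((2*t)) = -9 + t*(1/(2*t)) = -9 + ½ = -17/2)
l(38) + G(-105, -114) = -17/2 + 81 = 145/2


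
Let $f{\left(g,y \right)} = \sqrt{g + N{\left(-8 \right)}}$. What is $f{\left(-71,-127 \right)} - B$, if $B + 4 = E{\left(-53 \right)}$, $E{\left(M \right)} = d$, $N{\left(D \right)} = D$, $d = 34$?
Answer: $-30 + i \sqrt{79} \approx -30.0 + 8.8882 i$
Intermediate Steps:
$E{\left(M \right)} = 34$
$f{\left(g,y \right)} = \sqrt{-8 + g}$ ($f{\left(g,y \right)} = \sqrt{g - 8} = \sqrt{-8 + g}$)
$B = 30$ ($B = -4 + 34 = 30$)
$f{\left(-71,-127 \right)} - B = \sqrt{-8 - 71} - 30 = \sqrt{-79} - 30 = i \sqrt{79} - 30 = -30 + i \sqrt{79}$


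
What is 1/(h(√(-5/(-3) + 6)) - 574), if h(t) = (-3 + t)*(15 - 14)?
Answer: -1731/998764 - √69/998764 ≈ -0.0017415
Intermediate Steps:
h(t) = -3 + t (h(t) = (-3 + t)*1 = -3 + t)
1/(h(√(-5/(-3) + 6)) - 574) = 1/((-3 + √(-5/(-3) + 6)) - 574) = 1/((-3 + √(-5*(-⅓) + 6)) - 574) = 1/((-3 + √(5/3 + 6)) - 574) = 1/((-3 + √(23/3)) - 574) = 1/((-3 + √69/3) - 574) = 1/(-577 + √69/3)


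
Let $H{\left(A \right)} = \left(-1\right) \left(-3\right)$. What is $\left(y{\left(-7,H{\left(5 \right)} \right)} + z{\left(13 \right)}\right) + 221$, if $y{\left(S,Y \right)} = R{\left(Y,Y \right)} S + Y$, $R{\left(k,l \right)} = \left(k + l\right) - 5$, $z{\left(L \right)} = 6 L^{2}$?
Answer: $1231$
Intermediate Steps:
$H{\left(A \right)} = 3$
$R{\left(k,l \right)} = -5 + k + l$
$y{\left(S,Y \right)} = Y + S \left(-5 + 2 Y\right)$ ($y{\left(S,Y \right)} = \left(-5 + Y + Y\right) S + Y = \left(-5 + 2 Y\right) S + Y = S \left(-5 + 2 Y\right) + Y = Y + S \left(-5 + 2 Y\right)$)
$\left(y{\left(-7,H{\left(5 \right)} \right)} + z{\left(13 \right)}\right) + 221 = \left(\left(3 - 7 \left(-5 + 2 \cdot 3\right)\right) + 6 \cdot 13^{2}\right) + 221 = \left(\left(3 - 7 \left(-5 + 6\right)\right) + 6 \cdot 169\right) + 221 = \left(\left(3 - 7\right) + 1014\right) + 221 = \left(-4 + 1014\right) + 221 = 1010 + 221 = 1231$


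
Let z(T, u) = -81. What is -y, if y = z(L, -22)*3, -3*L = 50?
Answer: 243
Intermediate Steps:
L = -50/3 (L = -1/3*50 = -50/3 ≈ -16.667)
y = -243 (y = -81*3 = -243)
-y = -1*(-243) = 243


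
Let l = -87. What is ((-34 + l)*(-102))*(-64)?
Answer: -789888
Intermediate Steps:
((-34 + l)*(-102))*(-64) = ((-34 - 87)*(-102))*(-64) = -121*(-102)*(-64) = 12342*(-64) = -789888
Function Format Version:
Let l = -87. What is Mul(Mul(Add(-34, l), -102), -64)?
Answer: -789888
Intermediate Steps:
Mul(Mul(Add(-34, l), -102), -64) = Mul(Mul(Add(-34, -87), -102), -64) = Mul(Mul(-121, -102), -64) = Mul(12342, -64) = -789888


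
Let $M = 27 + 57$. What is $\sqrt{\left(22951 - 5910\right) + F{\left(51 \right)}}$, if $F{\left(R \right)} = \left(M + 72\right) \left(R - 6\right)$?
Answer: $\sqrt{24061} \approx 155.12$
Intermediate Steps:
$M = 84$
$F{\left(R \right)} = -936 + 156 R$ ($F{\left(R \right)} = \left(84 + 72\right) \left(R - 6\right) = 156 \left(-6 + R\right) = -936 + 156 R$)
$\sqrt{\left(22951 - 5910\right) + F{\left(51 \right)}} = \sqrt{\left(22951 - 5910\right) + \left(-936 + 156 \cdot 51\right)} = \sqrt{\left(22951 - 5910\right) + \left(-936 + 7956\right)} = \sqrt{17041 + 7020} = \sqrt{24061}$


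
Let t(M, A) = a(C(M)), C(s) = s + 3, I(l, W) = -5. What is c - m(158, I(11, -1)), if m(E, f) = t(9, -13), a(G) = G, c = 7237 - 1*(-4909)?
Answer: 12134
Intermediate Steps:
c = 12146 (c = 7237 + 4909 = 12146)
C(s) = 3 + s
t(M, A) = 3 + M
m(E, f) = 12 (m(E, f) = 3 + 9 = 12)
c - m(158, I(11, -1)) = 12146 - 1*12 = 12146 - 12 = 12134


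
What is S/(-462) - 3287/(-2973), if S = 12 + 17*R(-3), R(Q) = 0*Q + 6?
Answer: 196612/228921 ≈ 0.85886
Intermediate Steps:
R(Q) = 6 (R(Q) = 0 + 6 = 6)
S = 114 (S = 12 + 17*6 = 12 + 102 = 114)
S/(-462) - 3287/(-2973) = 114/(-462) - 3287/(-2973) = 114*(-1/462) - 3287*(-1/2973) = -19/77 + 3287/2973 = 196612/228921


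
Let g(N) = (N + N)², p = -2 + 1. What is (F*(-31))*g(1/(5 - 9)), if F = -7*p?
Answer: -217/4 ≈ -54.250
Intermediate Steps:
p = -1
F = 7 (F = -7*(-1) = 7)
g(N) = 4*N² (g(N) = (2*N)² = 4*N²)
(F*(-31))*g(1/(5 - 9)) = (7*(-31))*(4*(1/(5 - 9))²) = -868*(1/(-4))² = -868*(-¼)² = -868/16 = -217*¼ = -217/4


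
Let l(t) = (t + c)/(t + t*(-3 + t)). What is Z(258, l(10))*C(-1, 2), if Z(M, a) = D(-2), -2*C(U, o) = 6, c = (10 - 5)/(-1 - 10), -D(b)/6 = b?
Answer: -36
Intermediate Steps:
D(b) = -6*b
c = -5/11 (c = 5/(-11) = 5*(-1/11) = -5/11 ≈ -0.45455)
C(U, o) = -3 (C(U, o) = -1/2*6 = -3)
l(t) = (-5/11 + t)/(t + t*(-3 + t)) (l(t) = (t - 5/11)/(t + t*(-3 + t)) = (-5/11 + t)/(t + t*(-3 + t)))
Z(M, a) = 12 (Z(M, a) = -6*(-2) = 12)
Z(258, l(10))*C(-1, 2) = 12*(-3) = -36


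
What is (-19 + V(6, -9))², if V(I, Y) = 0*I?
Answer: 361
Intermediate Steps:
V(I, Y) = 0
(-19 + V(6, -9))² = (-19 + 0)² = (-19)² = 361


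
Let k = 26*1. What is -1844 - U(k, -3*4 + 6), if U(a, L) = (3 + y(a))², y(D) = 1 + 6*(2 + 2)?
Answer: -2628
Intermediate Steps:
y(D) = 25 (y(D) = 1 + 6*4 = 1 + 24 = 25)
k = 26
U(a, L) = 784 (U(a, L) = (3 + 25)² = 28² = 784)
-1844 - U(k, -3*4 + 6) = -1844 - 1*784 = -1844 - 784 = -2628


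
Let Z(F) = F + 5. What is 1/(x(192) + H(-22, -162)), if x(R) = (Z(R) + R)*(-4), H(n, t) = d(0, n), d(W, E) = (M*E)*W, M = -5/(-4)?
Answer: -1/1556 ≈ -0.00064267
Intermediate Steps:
M = 5/4 (M = -5*(-¼) = 5/4 ≈ 1.2500)
Z(F) = 5 + F
d(W, E) = 5*E*W/4 (d(W, E) = (5*E/4)*W = 5*E*W/4)
H(n, t) = 0 (H(n, t) = (5/4)*n*0 = 0)
x(R) = -20 - 8*R (x(R) = ((5 + R) + R)*(-4) = (5 + 2*R)*(-4) = -20 - 8*R)
1/(x(192) + H(-22, -162)) = 1/((-20 - 8*192) + 0) = 1/((-20 - 1536) + 0) = 1/(-1556 + 0) = 1/(-1556) = -1/1556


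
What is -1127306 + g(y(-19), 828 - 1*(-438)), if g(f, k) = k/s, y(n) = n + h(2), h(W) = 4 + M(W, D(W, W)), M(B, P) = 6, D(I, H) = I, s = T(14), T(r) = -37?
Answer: -41711588/37 ≈ -1.1273e+6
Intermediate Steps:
s = -37
h(W) = 10 (h(W) = 4 + 6 = 10)
y(n) = 10 + n (y(n) = n + 10 = 10 + n)
g(f, k) = -k/37 (g(f, k) = k/(-37) = k*(-1/37) = -k/37)
-1127306 + g(y(-19), 828 - 1*(-438)) = -1127306 - (828 - 1*(-438))/37 = -1127306 - (828 + 438)/37 = -1127306 - 1/37*1266 = -1127306 - 1266/37 = -41711588/37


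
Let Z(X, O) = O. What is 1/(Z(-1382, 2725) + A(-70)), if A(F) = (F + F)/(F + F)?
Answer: 1/2726 ≈ 0.00036684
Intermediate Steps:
A(F) = 1 (A(F) = (2*F)/((2*F)) = (2*F)*(1/(2*F)) = 1)
1/(Z(-1382, 2725) + A(-70)) = 1/(2725 + 1) = 1/2726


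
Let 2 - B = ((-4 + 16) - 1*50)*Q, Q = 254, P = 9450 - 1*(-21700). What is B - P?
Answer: -21496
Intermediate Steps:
P = 31150 (P = 9450 + 21700 = 31150)
B = 9654 (B = 2 - ((-4 + 16) - 1*50)*254 = 2 - (12 - 50)*254 = 2 - (-38)*254 = 2 - 1*(-9652) = 2 + 9652 = 9654)
B - P = 9654 - 1*31150 = 9654 - 31150 = -21496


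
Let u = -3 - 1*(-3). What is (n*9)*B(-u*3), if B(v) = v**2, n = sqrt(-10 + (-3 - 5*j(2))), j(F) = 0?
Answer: 0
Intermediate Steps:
u = 0 (u = -3 + 3 = 0)
n = I*sqrt(13) (n = sqrt(-10 + (-3 - 5*0)) = sqrt(-10 + (-3 + 0)) = sqrt(-10 - 3) = sqrt(-13) = I*sqrt(13) ≈ 3.6056*I)
(n*9)*B(-u*3) = ((I*sqrt(13))*9)*(-1*0*3)**2 = (9*I*sqrt(13))*(0*3)**2 = (9*I*sqrt(13))*0**2 = (9*I*sqrt(13))*0 = 0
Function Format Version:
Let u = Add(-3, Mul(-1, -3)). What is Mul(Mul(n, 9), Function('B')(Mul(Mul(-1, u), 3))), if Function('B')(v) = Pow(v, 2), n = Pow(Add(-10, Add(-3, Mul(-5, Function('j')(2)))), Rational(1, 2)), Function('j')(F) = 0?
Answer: 0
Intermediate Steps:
u = 0 (u = Add(-3, 3) = 0)
n = Mul(I, Pow(13, Rational(1, 2))) (n = Pow(Add(-10, Add(-3, Mul(-5, 0))), Rational(1, 2)) = Pow(Add(-10, Add(-3, 0)), Rational(1, 2)) = Pow(Add(-10, -3), Rational(1, 2)) = Pow(-13, Rational(1, 2)) = Mul(I, Pow(13, Rational(1, 2))) ≈ Mul(3.6056, I))
Mul(Mul(n, 9), Function('B')(Mul(Mul(-1, u), 3))) = Mul(Mul(Mul(I, Pow(13, Rational(1, 2))), 9), Pow(Mul(Mul(-1, 0), 3), 2)) = Mul(Mul(9, I, Pow(13, Rational(1, 2))), Pow(Mul(0, 3), 2)) = Mul(Mul(9, I, Pow(13, Rational(1, 2))), Pow(0, 2)) = Mul(Mul(9, I, Pow(13, Rational(1, 2))), 0) = 0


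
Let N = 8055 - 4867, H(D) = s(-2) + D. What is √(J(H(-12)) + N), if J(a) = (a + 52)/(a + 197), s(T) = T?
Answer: √106769886/183 ≈ 56.464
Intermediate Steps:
H(D) = -2 + D
J(a) = (52 + a)/(197 + a)
N = 3188
√(J(H(-12)) + N) = √((52 + (-2 - 12))/(197 + (-2 - 12)) + 3188) = √((52 - 14)/(197 - 14) + 3188) = √(38/183 + 3188) = √(583442/183) = √106769886/183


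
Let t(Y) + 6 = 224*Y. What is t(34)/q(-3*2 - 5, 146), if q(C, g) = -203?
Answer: -7610/203 ≈ -37.488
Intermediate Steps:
t(Y) = -6 + 224*Y
t(34)/q(-3*2 - 5, 146) = (-6 + 224*34)/(-203) = (-6 + 7616)*(-1/203) = 7610*(-1/203) = -7610/203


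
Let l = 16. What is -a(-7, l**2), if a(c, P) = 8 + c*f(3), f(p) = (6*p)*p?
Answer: 370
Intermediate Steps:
f(p) = 6*p**2
a(c, P) = 8 + 54*c (a(c, P) = 8 + c*(6*3**2) = 8 + c*(6*9) = 8 + c*54 = 8 + 54*c)
-a(-7, l**2) = -(8 + 54*(-7)) = -(8 - 378) = -1*(-370) = 370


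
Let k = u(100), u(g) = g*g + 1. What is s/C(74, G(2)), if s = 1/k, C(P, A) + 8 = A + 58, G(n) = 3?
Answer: 1/530053 ≈ 1.8866e-6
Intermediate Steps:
u(g) = 1 + g² (u(g) = g² + 1 = 1 + g²)
k = 10001 (k = 1 + 100² = 1 + 10000 = 10001)
C(P, A) = 50 + A (C(P, A) = -8 + (A + 58) = -8 + (58 + A) = 50 + A)
s = 1/10001 ≈ 9.9990e-5
s/C(74, G(2)) = 1/(10001*(50 + 3)) = (1/10001)/53 = (1/10001)*(1/53) = 1/530053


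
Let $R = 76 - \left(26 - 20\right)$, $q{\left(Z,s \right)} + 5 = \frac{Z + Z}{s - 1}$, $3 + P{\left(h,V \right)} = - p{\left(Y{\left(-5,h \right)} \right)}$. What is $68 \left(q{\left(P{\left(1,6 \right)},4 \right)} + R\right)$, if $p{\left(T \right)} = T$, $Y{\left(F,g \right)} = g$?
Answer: $\frac{12716}{3} \approx 4238.7$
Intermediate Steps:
$P{\left(h,V \right)} = -3 - h$
$q{\left(Z,s \right)} = -5 + \frac{2 Z}{-1 + s}$ ($q{\left(Z,s \right)} = -5 + \frac{Z + Z}{s - 1} = -5 + \frac{2 Z}{-1 + s}$)
$R = 70$ ($R = 76 - \left(26 - 20\right) = 76 - 6 = 70$)
$68 \left(q{\left(P{\left(1,6 \right)},4 \right)} + R\right) = 68 \left(\frac{5 - 20 + 2 \left(-3 - 1\right)}{-1 + 4} + 70\right) = 68 \left(\frac{5 - 20 + 2 \left(-3 - 1\right)}{3} + 70\right) = 68 \left(\frac{5 - 20 + 2 \left(-4\right)}{3} + 70\right) = 68 \left(\frac{5 - 20 - 8}{3} + 70\right) = 68 \left(\frac{1}{3} \left(-23\right) + 70\right) = 68 \left(- \frac{23}{3} + 70\right) = 68 \cdot \frac{187}{3} = \frac{12716}{3}$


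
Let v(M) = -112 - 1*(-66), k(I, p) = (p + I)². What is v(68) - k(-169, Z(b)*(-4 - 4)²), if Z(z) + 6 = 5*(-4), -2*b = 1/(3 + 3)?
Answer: -3359935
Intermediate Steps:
b = -1/12 (b = -1/(2*(3 + 3)) = -½/6 = -½*⅙ = -1/12 ≈ -0.083333)
Z(z) = -26 (Z(z) = -6 + 5*(-4) = -6 - 20 = -26)
k(I, p) = (I + p)²
v(M) = -46 (v(M) = -112 + 66 = -46)
v(68) - k(-169, Z(b)*(-4 - 4)²) = -46 - (-169 - 26*(-4 - 4)²)² = -46 - (-169 - 26*(-8)²)² = -46 - (-169 - 26*64)² = -46 - (-169 - 1664)² = -46 - 1*(-1833)² = -46 - 1*3359889 = -46 - 3359889 = -3359935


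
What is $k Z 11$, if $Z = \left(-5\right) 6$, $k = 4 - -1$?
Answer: $-1650$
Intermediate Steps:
$k = 5$ ($k = 4 + 1 = 5$)
$Z = -30$
$k Z 11 = 5 \left(-30\right) 11 = \left(-150\right) 11 = -1650$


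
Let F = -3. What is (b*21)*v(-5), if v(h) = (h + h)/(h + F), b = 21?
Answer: 2205/4 ≈ 551.25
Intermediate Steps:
v(h) = 2*h/(-3 + h) (v(h) = (h + h)/(h - 3) = (2*h)/(-3 + h) = 2*h/(-3 + h))
(b*21)*v(-5) = (21*21)*(2*(-5)/(-3 - 5)) = 441*(2*(-5)/(-8)) = 441*(2*(-5)*(-⅛)) = 441*(5/4) = 2205/4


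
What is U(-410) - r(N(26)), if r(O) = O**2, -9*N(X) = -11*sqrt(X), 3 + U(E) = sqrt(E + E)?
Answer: -3389/81 + 2*I*sqrt(205) ≈ -41.839 + 28.636*I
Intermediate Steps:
U(E) = -3 + sqrt(2)*sqrt(E) (U(E) = -3 + sqrt(E + E) = -3 + sqrt(2*E) = -3 + sqrt(2)*sqrt(E))
N(X) = 11*sqrt(X)/9 (N(X) = -(-11)*sqrt(X)/9 = 11*sqrt(X)/9)
U(-410) - r(N(26)) = (-3 + sqrt(2)*sqrt(-410)) - (11*sqrt(26)/9)**2 = (-3 + sqrt(2)*(I*sqrt(410))) - 1*3146/81 = (-3 + 2*I*sqrt(205)) - 3146/81 = -3389/81 + 2*I*sqrt(205)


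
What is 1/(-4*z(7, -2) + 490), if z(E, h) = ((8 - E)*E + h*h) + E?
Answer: 1/418 ≈ 0.0023923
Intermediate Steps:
z(E, h) = E + h² + E*(8 - E) (z(E, h) = (E*(8 - E) + h²) + E = (h² + E*(8 - E)) + E = E + h² + E*(8 - E))
1/(-4*z(7, -2) + 490) = 1/(-4*((-2)² - 1*7² + 9*7) + 490) = 1/(-4*(4 - 1*49 + 63) + 490) = 1/(-4*(4 - 49 + 63) + 490) = 1/(-4*18 + 490) = 1/(-72 + 490) = 1/418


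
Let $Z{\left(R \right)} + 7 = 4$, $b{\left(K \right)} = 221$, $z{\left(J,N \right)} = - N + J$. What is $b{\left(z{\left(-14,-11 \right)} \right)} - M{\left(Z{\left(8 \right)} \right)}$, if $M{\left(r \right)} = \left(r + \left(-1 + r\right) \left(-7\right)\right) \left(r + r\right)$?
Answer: $371$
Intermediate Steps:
$z{\left(J,N \right)} = J - N$
$Z{\left(R \right)} = -3$ ($Z{\left(R \right)} = -7 + 4 = -3$)
$M{\left(r \right)} = 2 r \left(7 - 6 r\right)$ ($M{\left(r \right)} = \left(r - \left(-7 + 7 r\right)\right) 2 r = \left(7 - 6 r\right) 2 r = 2 r \left(7 - 6 r\right)$)
$b{\left(z{\left(-14,-11 \right)} \right)} - M{\left(Z{\left(8 \right)} \right)} = 221 - 2 \left(-3\right) \left(7 - -18\right) = 221 - 2 \left(-3\right) \left(7 + 18\right) = 221 - 2 \left(-3\right) 25 = 221 - -150 = 221 + 150 = 371$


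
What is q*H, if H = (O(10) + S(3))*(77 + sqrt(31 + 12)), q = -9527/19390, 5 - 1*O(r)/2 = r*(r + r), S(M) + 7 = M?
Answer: 20645009/1385 + 268117*sqrt(43)/1385 ≈ 16176.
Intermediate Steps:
S(M) = -7 + M
O(r) = 10 - 4*r**2 (O(r) = 10 - 2*r*(r + r) = 10 - 2*r*2*r = 10 - 4*r**2)
q = -1361/2770 (q = -9527*1/19390 = -1361/2770 ≈ -0.49134)
H = -30338 - 394*sqrt(43) (H = ((10 - 4*10**2) + (-7 + 3))*(77 + sqrt(31 + 12)) = ((10 - 4*100) - 4)*(77 + sqrt(43)) = ((10 - 400) - 4)*(77 + sqrt(43)) = (-390 - 4)*(77 + sqrt(43)) = -394*(77 + sqrt(43)) = -30338 - 394*sqrt(43) ≈ -32922.)
q*H = -1361*(-30338 - 394*sqrt(43))/2770 = 20645009/1385 + 268117*sqrt(43)/1385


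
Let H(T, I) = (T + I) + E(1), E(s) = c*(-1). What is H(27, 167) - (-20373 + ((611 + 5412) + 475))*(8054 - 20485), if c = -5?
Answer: -172479926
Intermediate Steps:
E(s) = 5 (E(s) = -5*(-1) = 5)
H(T, I) = 5 + I + T (H(T, I) = (T + I) + 5 = (I + T) + 5 = 5 + I + T)
H(27, 167) - (-20373 + ((611 + 5412) + 475))*(8054 - 20485) = (5 + 167 + 27) - (-20373 + ((611 + 5412) + 475))*(8054 - 20485) = 199 - (-20373 + (6023 + 475))*(-12431) = 199 - (-20373 + 6498)*(-12431) = 199 - (-13875)*(-12431) = 199 - 1*172480125 = 199 - 172480125 = -172479926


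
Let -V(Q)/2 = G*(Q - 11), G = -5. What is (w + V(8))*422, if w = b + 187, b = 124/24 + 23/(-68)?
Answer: 6965743/102 ≈ 68292.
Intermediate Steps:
b = 985/204 (b = 124*(1/24) + 23*(-1/68) = 31/6 - 23/68 = 985/204 ≈ 4.8284)
V(Q) = -110 + 10*Q (V(Q) = -(-10)*(Q - 11) = -(-10)*(-11 + Q) = -2*(55 - 5*Q) = -110 + 10*Q)
w = 39133/204 (w = 985/204 + 187 = 39133/204 ≈ 191.83)
(w + V(8))*422 = (39133/204 + (-110 + 10*8))*422 = (39133/204 + (-110 + 80))*422 = (39133/204 - 30)*422 = (33013/204)*422 = 6965743/102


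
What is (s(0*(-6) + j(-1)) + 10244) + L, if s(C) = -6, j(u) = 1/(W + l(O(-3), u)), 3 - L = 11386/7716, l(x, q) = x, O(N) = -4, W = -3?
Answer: 39504085/3858 ≈ 10240.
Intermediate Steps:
L = 5881/3858 (L = 3 - 11386/7716 = 3 - 1*5693/3858 = 3 - 5693/3858 = 5881/3858 ≈ 1.5244)
j(u) = -1/7 (j(u) = 1/(-3 - 4) = 1/(-7) = -1/7)
(s(0*(-6) + j(-1)) + 10244) + L = (-6 + 10244) + 5881/3858 = 10238 + 5881/3858 = 39504085/3858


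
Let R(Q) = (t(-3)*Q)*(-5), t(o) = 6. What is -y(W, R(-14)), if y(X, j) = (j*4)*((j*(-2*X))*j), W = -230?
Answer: -136321920000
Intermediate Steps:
R(Q) = -30*Q (R(Q) = (6*Q)*(-5) = -30*Q)
y(X, j) = -8*X*j³ (y(X, j) = (4*j)*((-2*X*j)*j) = (4*j)*(-2*X*j²) = -8*X*j³)
-y(W, R(-14)) = -(-8)*(-230)*(-30*(-14))³ = -(-8)*(-230)*420³ = -(-8)*(-230)*74088000 = -1*136321920000 = -136321920000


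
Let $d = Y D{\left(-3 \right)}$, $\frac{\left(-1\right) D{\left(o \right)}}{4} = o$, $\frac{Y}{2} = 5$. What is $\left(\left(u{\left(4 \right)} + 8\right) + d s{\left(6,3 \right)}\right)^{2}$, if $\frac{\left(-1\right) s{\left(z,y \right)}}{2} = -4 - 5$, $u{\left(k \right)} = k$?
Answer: $4717584$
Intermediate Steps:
$Y = 10$ ($Y = 2 \cdot 5 = 10$)
$D{\left(o \right)} = - 4 o$
$s{\left(z,y \right)} = 18$ ($s{\left(z,y \right)} = - 2 \left(-4 - 5\right) = \left(-2\right) \left(-9\right) = 18$)
$d = 120$ ($d = 10 \left(\left(-4\right) \left(-3\right)\right) = 10 \cdot 12 = 120$)
$\left(\left(u{\left(4 \right)} + 8\right) + d s{\left(6,3 \right)}\right)^{2} = \left(\left(4 + 8\right) + 120 \cdot 18\right)^{2} = \left(12 + 2160\right)^{2} = 2172^{2} = 4717584$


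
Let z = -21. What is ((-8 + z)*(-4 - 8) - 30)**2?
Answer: 101124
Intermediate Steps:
((-8 + z)*(-4 - 8) - 30)**2 = ((-8 - 21)*(-4 - 8) - 30)**2 = (-29*(-12) - 30)**2 = (348 - 30)**2 = 318**2 = 101124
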